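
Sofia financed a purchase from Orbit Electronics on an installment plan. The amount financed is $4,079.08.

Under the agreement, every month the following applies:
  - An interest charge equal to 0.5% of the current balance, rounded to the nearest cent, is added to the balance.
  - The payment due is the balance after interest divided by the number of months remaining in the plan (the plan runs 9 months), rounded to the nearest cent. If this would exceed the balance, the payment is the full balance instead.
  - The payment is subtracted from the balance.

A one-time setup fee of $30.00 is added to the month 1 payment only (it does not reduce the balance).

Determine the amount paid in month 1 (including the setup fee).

Month 1: opening $4,079.08; interest $20.40 → $4,099.48; payment $455.50 (+ $30.00 fee); balance $3,643.98

$485.50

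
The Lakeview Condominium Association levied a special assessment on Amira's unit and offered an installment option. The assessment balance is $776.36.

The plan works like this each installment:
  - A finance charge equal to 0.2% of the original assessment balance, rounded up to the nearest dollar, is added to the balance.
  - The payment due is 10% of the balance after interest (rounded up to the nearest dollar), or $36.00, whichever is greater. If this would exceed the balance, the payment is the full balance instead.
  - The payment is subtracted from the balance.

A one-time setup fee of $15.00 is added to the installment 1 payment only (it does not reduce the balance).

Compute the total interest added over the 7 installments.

$14.00

# | Opening | Interest | Payment | Fee | End bal
1 | $776.36 | $2.00 | $78.00 | $15.00 | $700.36
2 | $700.36 | $2.00 | $71.00 | — | $631.36
3 | $631.36 | $2.00 | $64.00 | — | $569.36
4 | $569.36 | $2.00 | $58.00 | — | $513.36
5 | $513.36 | $2.00 | $52.00 | — | $463.36
6 | $463.36 | $2.00 | $47.00 | — | $418.36
7 | $418.36 | $2.00 | $43.00 | — | $377.36
Total interest: $2.00 + $2.00 + $2.00 + $2.00 + $2.00 + $2.00 + $2.00 = $14.00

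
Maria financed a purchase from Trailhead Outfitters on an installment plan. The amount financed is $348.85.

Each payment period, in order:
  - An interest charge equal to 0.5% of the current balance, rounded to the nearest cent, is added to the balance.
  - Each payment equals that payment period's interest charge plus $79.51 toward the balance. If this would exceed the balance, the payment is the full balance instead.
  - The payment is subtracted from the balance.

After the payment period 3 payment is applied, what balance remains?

# | Opening | Interest | Payment | End bal
1 | $348.85 | $1.74 | $81.25 | $269.34
2 | $269.34 | $1.35 | $80.86 | $189.83
3 | $189.83 | $0.95 | $80.46 | $110.32

$110.32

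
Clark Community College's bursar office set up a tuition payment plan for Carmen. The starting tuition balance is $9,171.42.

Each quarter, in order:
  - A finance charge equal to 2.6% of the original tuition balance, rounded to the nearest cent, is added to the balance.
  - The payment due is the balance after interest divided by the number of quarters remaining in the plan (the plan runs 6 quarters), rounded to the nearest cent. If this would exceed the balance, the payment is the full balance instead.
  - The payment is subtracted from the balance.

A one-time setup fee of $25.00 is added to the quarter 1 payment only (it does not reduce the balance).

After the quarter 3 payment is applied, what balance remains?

$5,026.86

Quarter 1: opening $9,171.42; interest $238.46 → $9,409.88; payment $1,568.31 (+ $25.00 fee); balance $7,841.57
Quarter 2: opening $7,841.57; interest $238.46 → $8,080.03; payment $1,616.01; balance $6,464.02
Quarter 3: opening $6,464.02; interest $238.46 → $6,702.48; payment $1,675.62; balance $5,026.86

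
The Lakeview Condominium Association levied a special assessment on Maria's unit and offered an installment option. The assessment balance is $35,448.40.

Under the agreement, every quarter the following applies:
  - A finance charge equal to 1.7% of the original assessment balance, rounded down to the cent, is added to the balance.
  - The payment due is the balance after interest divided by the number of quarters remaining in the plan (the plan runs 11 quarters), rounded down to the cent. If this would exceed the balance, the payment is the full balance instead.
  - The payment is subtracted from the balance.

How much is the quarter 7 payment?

$3,786.96

# | Opening | Interest | Payment | End bal
1 | $35,448.40 | $602.62 | $3,277.36 | $32,773.66
2 | $32,773.66 | $602.62 | $3,337.62 | $30,038.66
3 | $30,038.66 | $602.62 | $3,404.58 | $27,236.70
4 | $27,236.70 | $602.62 | $3,479.91 | $24,359.41
5 | $24,359.41 | $602.62 | $3,566.00 | $21,396.03
6 | $21,396.03 | $602.62 | $3,666.44 | $18,332.21
7 | $18,332.21 | $602.62 | $3,786.96 | $15,147.87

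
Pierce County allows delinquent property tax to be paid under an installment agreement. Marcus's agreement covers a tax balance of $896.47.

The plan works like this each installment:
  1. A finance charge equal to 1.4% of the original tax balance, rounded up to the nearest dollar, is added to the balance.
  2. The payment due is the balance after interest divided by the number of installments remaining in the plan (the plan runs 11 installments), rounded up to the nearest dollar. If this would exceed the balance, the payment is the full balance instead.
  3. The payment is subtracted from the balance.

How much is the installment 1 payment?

Installment 1: opening $896.47; interest $13.00 → $909.47; payment $83.00; balance $826.47

$83.00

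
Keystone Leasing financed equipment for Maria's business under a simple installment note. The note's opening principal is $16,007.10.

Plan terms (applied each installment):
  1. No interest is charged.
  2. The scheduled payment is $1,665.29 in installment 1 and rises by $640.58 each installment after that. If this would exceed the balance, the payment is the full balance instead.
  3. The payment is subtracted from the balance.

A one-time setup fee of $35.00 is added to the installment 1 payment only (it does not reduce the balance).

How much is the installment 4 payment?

Installment 1: opening $16,007.10; payment $1,665.29 (+ $35.00 fee); balance $14,341.81
Installment 2: opening $14,341.81; payment $2,305.87; balance $12,035.94
Installment 3: opening $12,035.94; payment $2,946.45; balance $9,089.49
Installment 4: opening $9,089.49; payment $3,587.03; balance $5,502.46

$3,587.03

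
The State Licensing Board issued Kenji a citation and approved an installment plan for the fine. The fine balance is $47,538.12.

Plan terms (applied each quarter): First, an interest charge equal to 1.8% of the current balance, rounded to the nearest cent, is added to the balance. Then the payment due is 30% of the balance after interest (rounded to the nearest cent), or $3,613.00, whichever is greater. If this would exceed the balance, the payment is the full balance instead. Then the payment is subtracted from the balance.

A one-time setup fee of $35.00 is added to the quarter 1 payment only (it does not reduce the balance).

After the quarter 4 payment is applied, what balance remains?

$12,258.16

Quarter 1: opening $47,538.12; interest $855.69 → $48,393.81; payment $14,518.14 (+ $35.00 fee); balance $33,875.67
Quarter 2: opening $33,875.67; interest $609.76 → $34,485.43; payment $10,345.63; balance $24,139.80
Quarter 3: opening $24,139.80; interest $434.52 → $24,574.32; payment $7,372.30; balance $17,202.02
Quarter 4: opening $17,202.02; interest $309.64 → $17,511.66; payment $5,253.50; balance $12,258.16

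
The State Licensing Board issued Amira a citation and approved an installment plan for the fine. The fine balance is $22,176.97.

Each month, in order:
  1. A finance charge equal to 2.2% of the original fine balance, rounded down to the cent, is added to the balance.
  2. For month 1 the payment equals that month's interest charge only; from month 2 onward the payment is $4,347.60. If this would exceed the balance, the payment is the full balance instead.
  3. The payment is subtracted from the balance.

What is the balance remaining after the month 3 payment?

Month 1: $22,176.97 +$487.89 interest = $22,664.86; pay $487.89 → $22,176.97
Month 2: $22,176.97 +$487.89 interest = $22,664.86; pay $4,347.60 → $18,317.26
Month 3: $18,317.26 +$487.89 interest = $18,805.15; pay $4,347.60 → $14,457.55

$14,457.55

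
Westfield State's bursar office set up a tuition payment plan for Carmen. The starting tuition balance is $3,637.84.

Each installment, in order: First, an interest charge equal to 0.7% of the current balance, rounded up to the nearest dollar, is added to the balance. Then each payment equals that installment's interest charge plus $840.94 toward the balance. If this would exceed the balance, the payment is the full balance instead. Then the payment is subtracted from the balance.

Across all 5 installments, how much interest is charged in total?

$70.00

# | Opening | Interest | Payment | End bal
1 | $3,637.84 | $26.00 | $866.94 | $2,796.90
2 | $2,796.90 | $20.00 | $860.94 | $1,955.96
3 | $1,955.96 | $14.00 | $854.94 | $1,115.02
4 | $1,115.02 | $8.00 | $848.94 | $274.08
5 | $274.08 | $2.00 | $276.08 | $0.00
Total interest: $26.00 + $20.00 + $14.00 + $8.00 + $2.00 = $70.00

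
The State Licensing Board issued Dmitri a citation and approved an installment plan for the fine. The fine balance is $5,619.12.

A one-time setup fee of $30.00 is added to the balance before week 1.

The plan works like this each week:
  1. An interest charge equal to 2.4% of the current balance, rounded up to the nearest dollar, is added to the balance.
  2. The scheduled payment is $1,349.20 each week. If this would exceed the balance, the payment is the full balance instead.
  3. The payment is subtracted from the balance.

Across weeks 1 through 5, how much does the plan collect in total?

$6,031.12

Week 1: $5,649.12 +$136.00 interest = $5,785.12; pay $1,349.20 → $4,435.92
Week 2: $4,435.92 +$107.00 interest = $4,542.92; pay $1,349.20 → $3,193.72
Week 3: $3,193.72 +$77.00 interest = $3,270.72; pay $1,349.20 → $1,921.52
Week 4: $1,921.52 +$47.00 interest = $1,968.52; pay $1,349.20 → $619.32
Week 5: $619.32 +$15.00 interest = $634.32; pay $634.32 → $0.00
Total paid: $6,031.12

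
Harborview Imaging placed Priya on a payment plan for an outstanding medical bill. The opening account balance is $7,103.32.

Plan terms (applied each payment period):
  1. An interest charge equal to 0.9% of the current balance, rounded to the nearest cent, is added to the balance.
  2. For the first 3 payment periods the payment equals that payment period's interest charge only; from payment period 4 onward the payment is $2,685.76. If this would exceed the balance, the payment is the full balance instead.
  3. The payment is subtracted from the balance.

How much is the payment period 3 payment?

$63.93

Payment period 1: opening $7,103.32; interest $63.93 → $7,167.25; payment $63.93; balance $7,103.32
Payment period 2: opening $7,103.32; interest $63.93 → $7,167.25; payment $63.93; balance $7,103.32
Payment period 3: opening $7,103.32; interest $63.93 → $7,167.25; payment $63.93; balance $7,103.32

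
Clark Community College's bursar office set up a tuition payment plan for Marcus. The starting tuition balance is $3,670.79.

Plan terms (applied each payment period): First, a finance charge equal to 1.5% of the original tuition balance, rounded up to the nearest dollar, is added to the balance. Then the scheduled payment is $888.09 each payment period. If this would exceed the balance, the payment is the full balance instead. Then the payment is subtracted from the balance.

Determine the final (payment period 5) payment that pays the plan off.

$398.43

# | Opening | Interest | Payment | End bal
1 | $3,670.79 | $56.00 | $888.09 | $2,838.70
2 | $2,838.70 | $56.00 | $888.09 | $2,006.61
3 | $2,006.61 | $56.00 | $888.09 | $1,174.52
4 | $1,174.52 | $56.00 | $888.09 | $342.43
5 | $342.43 | $56.00 | $398.43 | $0.00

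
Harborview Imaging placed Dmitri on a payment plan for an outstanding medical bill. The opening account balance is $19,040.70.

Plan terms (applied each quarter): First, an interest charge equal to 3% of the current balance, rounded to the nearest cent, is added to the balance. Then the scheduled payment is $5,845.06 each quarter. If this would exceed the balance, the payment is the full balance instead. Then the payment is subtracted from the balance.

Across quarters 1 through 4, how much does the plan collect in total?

$20,357.16

Quarter 1: $19,040.70 +$571.22 interest = $19,611.92; pay $5,845.06 → $13,766.86
Quarter 2: $13,766.86 +$413.01 interest = $14,179.87; pay $5,845.06 → $8,334.81
Quarter 3: $8,334.81 +$250.04 interest = $8,584.85; pay $5,845.06 → $2,739.79
Quarter 4: $2,739.79 +$82.19 interest = $2,821.98; pay $2,821.98 → $0.00
Total paid: $20,357.16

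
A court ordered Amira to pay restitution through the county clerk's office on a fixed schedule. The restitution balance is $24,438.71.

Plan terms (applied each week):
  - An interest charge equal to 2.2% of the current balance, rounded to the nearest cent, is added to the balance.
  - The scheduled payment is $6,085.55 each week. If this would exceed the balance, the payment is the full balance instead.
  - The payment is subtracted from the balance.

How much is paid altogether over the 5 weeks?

$25,879.29

Week 1: opening $24,438.71; interest $537.65 → $24,976.36; payment $6,085.55; balance $18,890.81
Week 2: opening $18,890.81; interest $415.60 → $19,306.41; payment $6,085.55; balance $13,220.86
Week 3: opening $13,220.86; interest $290.86 → $13,511.72; payment $6,085.55; balance $7,426.17
Week 4: opening $7,426.17; interest $163.38 → $7,589.55; payment $6,085.55; balance $1,504.00
Week 5: opening $1,504.00; interest $33.09 → $1,537.09; payment $1,537.09; balance $0.00
Total paid: $25,879.29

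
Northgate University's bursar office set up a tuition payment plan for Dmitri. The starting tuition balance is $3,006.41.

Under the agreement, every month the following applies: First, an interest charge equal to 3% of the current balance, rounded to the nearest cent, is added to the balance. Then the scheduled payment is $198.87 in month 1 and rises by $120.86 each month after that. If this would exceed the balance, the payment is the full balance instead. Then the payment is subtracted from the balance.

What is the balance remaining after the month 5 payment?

$1,184.02

Month 1: opening $3,006.41; interest $90.19 → $3,096.60; payment $198.87; balance $2,897.73
Month 2: opening $2,897.73; interest $86.93 → $2,984.66; payment $319.73; balance $2,664.93
Month 3: opening $2,664.93; interest $79.95 → $2,744.88; payment $440.59; balance $2,304.29
Month 4: opening $2,304.29; interest $69.13 → $2,373.42; payment $561.45; balance $1,811.97
Month 5: opening $1,811.97; interest $54.36 → $1,866.33; payment $682.31; balance $1,184.02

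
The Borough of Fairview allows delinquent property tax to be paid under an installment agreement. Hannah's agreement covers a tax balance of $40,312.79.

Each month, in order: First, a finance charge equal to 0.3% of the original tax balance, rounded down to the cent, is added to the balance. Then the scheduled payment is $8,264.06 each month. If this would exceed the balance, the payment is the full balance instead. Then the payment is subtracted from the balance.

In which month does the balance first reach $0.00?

# | Opening | Interest | Payment | End bal
1 | $40,312.79 | $120.93 | $8,264.06 | $32,169.66
2 | $32,169.66 | $120.93 | $8,264.06 | $24,026.53
3 | $24,026.53 | $120.93 | $8,264.06 | $15,883.40
4 | $15,883.40 | $120.93 | $8,264.06 | $7,740.27
5 | $7,740.27 | $120.93 | $7,861.20 | $0.00
Balance reaches $0.00 in month 5.

5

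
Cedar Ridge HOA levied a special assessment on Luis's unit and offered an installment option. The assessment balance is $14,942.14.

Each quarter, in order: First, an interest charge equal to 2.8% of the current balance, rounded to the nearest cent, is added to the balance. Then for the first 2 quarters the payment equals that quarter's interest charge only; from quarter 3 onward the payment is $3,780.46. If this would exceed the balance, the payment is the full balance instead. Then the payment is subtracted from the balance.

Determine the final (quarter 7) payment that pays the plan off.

Quarter 1: opening $14,942.14; interest $418.38 → $15,360.52; payment $418.38; balance $14,942.14
Quarter 2: opening $14,942.14; interest $418.38 → $15,360.52; payment $418.38; balance $14,942.14
Quarter 3: opening $14,942.14; interest $418.38 → $15,360.52; payment $3,780.46; balance $11,580.06
Quarter 4: opening $11,580.06; interest $324.24 → $11,904.30; payment $3,780.46; balance $8,123.84
Quarter 5: opening $8,123.84; interest $227.47 → $8,351.31; payment $3,780.46; balance $4,570.85
Quarter 6: opening $4,570.85; interest $127.98 → $4,698.83; payment $3,780.46; balance $918.37
Quarter 7: opening $918.37; interest $25.71 → $944.08; payment $944.08; balance $0.00

$944.08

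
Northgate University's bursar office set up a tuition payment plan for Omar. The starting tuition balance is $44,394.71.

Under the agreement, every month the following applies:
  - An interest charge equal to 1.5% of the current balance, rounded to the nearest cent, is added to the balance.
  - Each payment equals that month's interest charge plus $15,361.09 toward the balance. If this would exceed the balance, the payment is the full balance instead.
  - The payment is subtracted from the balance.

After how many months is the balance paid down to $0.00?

3

Month 1: $44,394.71 +$665.92 interest = $45,060.63; pay $16,027.01 → $29,033.62
Month 2: $29,033.62 +$435.50 interest = $29,469.12; pay $15,796.59 → $13,672.53
Month 3: $13,672.53 +$205.09 interest = $13,877.62; pay $13,877.62 → $0.00
Balance reaches $0.00 in month 3.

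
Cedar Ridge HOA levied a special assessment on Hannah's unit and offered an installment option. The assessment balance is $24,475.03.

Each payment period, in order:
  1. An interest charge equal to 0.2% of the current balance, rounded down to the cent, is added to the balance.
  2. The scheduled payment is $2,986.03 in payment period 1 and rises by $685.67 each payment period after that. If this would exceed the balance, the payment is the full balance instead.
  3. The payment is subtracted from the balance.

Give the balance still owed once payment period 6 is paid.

$0.00

# | Opening | Interest | Payment | End bal
1 | $24,475.03 | $48.95 | $2,986.03 | $21,537.95
2 | $21,537.95 | $43.07 | $3,671.70 | $17,909.32
3 | $17,909.32 | $35.81 | $4,357.37 | $13,587.76
4 | $13,587.76 | $27.17 | $5,043.04 | $8,571.89
5 | $8,571.89 | $17.14 | $5,728.71 | $2,860.32
6 | $2,860.32 | $5.72 | $2,866.04 | $0.00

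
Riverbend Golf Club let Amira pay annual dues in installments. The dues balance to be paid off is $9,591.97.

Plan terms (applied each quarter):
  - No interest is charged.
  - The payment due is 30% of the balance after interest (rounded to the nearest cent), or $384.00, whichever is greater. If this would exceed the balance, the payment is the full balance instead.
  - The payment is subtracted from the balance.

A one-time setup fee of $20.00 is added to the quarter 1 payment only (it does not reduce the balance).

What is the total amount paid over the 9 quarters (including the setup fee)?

$9,611.97

Quarter 1: $9,591.97 − $2,877.59 (+ $20.00 fee) → $6,714.38
Quarter 2: $6,714.38 − $2,014.31 → $4,700.07
Quarter 3: $4,700.07 − $1,410.02 → $3,290.05
Quarter 4: $3,290.05 − $987.02 → $2,303.03
Quarter 5: $2,303.03 − $690.91 → $1,612.12
Quarter 6: $1,612.12 − $483.64 → $1,128.48
Quarter 7: $1,128.48 − $384.00 → $744.48
Quarter 8: $744.48 − $384.00 → $360.48
Quarter 9: $360.48 − $360.48 → $0.00
Total paid: $9,611.97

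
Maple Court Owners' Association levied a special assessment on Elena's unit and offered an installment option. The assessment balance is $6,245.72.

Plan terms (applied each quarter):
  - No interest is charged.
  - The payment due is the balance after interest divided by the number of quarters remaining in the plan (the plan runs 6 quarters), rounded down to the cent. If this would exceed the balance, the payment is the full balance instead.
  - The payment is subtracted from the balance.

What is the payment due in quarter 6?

$1,040.96

Quarter 1: opening $6,245.72; payment $1,040.95; balance $5,204.77
Quarter 2: opening $5,204.77; payment $1,040.95; balance $4,163.82
Quarter 3: opening $4,163.82; payment $1,040.95; balance $3,122.87
Quarter 4: opening $3,122.87; payment $1,040.95; balance $2,081.92
Quarter 5: opening $2,081.92; payment $1,040.96; balance $1,040.96
Quarter 6: opening $1,040.96; payment $1,040.96; balance $0.00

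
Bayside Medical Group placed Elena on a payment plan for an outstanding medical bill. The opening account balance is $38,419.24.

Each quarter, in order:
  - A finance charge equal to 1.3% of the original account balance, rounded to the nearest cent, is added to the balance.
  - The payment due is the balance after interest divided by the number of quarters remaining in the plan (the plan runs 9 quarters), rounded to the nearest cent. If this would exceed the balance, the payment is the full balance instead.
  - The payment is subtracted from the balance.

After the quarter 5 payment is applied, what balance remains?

$18,564.85

# | Opening | Interest | Payment | End bal
1 | $38,419.24 | $499.45 | $4,324.30 | $34,594.39
2 | $34,594.39 | $499.45 | $4,386.73 | $30,707.11
3 | $30,707.11 | $499.45 | $4,458.08 | $26,748.48
4 | $26,748.48 | $499.45 | $4,541.32 | $22,706.61
5 | $22,706.61 | $499.45 | $4,641.21 | $18,564.85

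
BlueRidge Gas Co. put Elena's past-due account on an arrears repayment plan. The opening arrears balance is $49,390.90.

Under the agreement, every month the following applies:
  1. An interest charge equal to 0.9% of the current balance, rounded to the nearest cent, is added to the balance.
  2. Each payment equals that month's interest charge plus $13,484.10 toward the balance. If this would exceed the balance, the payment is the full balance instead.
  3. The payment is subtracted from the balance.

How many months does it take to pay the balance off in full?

4

Month 1: opening $49,390.90; interest $444.52 → $49,835.42; payment $13,928.62; balance $35,906.80
Month 2: opening $35,906.80; interest $323.16 → $36,229.96; payment $13,807.26; balance $22,422.70
Month 3: opening $22,422.70; interest $201.80 → $22,624.50; payment $13,685.90; balance $8,938.60
Month 4: opening $8,938.60; interest $80.45 → $9,019.05; payment $9,019.05; balance $0.00
Balance reaches $0.00 in month 4.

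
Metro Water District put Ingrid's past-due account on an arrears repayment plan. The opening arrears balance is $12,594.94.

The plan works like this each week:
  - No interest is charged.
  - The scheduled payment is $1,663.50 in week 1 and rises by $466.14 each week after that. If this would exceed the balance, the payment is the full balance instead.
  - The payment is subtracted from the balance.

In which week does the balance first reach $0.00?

# | Opening | Payment | End bal
1 | $12,594.94 | $1,663.50 | $10,931.44
2 | $10,931.44 | $2,129.64 | $8,801.80
3 | $8,801.80 | $2,595.78 | $6,206.02
4 | $6,206.02 | $3,061.92 | $3,144.10
5 | $3,144.10 | $3,144.10 | $0.00
Balance reaches $0.00 in week 5.

5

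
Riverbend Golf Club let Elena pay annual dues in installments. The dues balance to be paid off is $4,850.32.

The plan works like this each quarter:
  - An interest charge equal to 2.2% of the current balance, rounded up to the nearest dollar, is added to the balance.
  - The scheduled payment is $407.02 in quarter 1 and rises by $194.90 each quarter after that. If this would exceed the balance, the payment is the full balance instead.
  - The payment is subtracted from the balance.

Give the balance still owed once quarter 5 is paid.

$1,292.22

Quarter 1: opening $4,850.32; interest $107.00 → $4,957.32; payment $407.02; balance $4,550.30
Quarter 2: opening $4,550.30; interest $101.00 → $4,651.30; payment $601.92; balance $4,049.38
Quarter 3: opening $4,049.38; interest $90.00 → $4,139.38; payment $796.82; balance $3,342.56
Quarter 4: opening $3,342.56; interest $74.00 → $3,416.56; payment $991.72; balance $2,424.84
Quarter 5: opening $2,424.84; interest $54.00 → $2,478.84; payment $1,186.62; balance $1,292.22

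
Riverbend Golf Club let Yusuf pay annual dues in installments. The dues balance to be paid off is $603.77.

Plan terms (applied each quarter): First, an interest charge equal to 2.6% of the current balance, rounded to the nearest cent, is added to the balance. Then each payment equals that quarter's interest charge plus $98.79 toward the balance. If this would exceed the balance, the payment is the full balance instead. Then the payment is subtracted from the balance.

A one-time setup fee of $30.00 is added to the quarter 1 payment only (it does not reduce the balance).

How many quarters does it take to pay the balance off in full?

7

# | Opening | Interest | Payment | Fee | End bal
1 | $603.77 | $15.70 | $114.49 | $30.00 | $504.98
2 | $504.98 | $13.13 | $111.92 | — | $406.19
3 | $406.19 | $10.56 | $109.35 | — | $307.40
4 | $307.40 | $7.99 | $106.78 | — | $208.61
5 | $208.61 | $5.42 | $104.21 | — | $109.82
6 | $109.82 | $2.86 | $101.65 | — | $11.03
7 | $11.03 | $0.29 | $11.32 | — | $0.00
Balance reaches $0.00 in quarter 7.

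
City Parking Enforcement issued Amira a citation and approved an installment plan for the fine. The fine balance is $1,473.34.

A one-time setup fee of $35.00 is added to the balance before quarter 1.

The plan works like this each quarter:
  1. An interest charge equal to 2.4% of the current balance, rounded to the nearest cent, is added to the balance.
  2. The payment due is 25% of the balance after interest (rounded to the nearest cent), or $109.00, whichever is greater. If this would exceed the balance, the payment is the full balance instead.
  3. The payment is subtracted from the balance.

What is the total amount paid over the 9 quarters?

$1,646.84

Quarter 1: opening $1,508.34; interest $36.20 → $1,544.54; payment $386.14; balance $1,158.40
Quarter 2: opening $1,158.40; interest $27.80 → $1,186.20; payment $296.55; balance $889.65
Quarter 3: opening $889.65; interest $21.35 → $911.00; payment $227.75; balance $683.25
Quarter 4: opening $683.25; interest $16.40 → $699.65; payment $174.91; balance $524.74
Quarter 5: opening $524.74; interest $12.59 → $537.33; payment $134.33; balance $403.00
Quarter 6: opening $403.00; interest $9.67 → $412.67; payment $109.00; balance $303.67
Quarter 7: opening $303.67; interest $7.29 → $310.96; payment $109.00; balance $201.96
Quarter 8: opening $201.96; interest $4.85 → $206.81; payment $109.00; balance $97.81
Quarter 9: opening $97.81; interest $2.35 → $100.16; payment $100.16; balance $0.00
Total paid: $1,646.84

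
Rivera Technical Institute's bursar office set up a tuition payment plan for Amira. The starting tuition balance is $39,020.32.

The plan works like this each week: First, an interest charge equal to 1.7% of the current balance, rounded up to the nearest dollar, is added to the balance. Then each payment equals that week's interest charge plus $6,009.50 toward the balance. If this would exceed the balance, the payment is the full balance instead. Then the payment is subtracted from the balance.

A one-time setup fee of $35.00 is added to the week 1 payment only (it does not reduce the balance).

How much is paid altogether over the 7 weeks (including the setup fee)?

$41,557.32

Week 1: $39,020.32 +$664.00 interest = $39,684.32; pay $6,673.50 (+ $35.00 fee) → $33,010.82
Week 2: $33,010.82 +$562.00 interest = $33,572.82; pay $6,571.50 → $27,001.32
Week 3: $27,001.32 +$460.00 interest = $27,461.32; pay $6,469.50 → $20,991.82
Week 4: $20,991.82 +$357.00 interest = $21,348.82; pay $6,366.50 → $14,982.32
Week 5: $14,982.32 +$255.00 interest = $15,237.32; pay $6,264.50 → $8,972.82
Week 6: $8,972.82 +$153.00 interest = $9,125.82; pay $6,162.50 → $2,963.32
Week 7: $2,963.32 +$51.00 interest = $3,014.32; pay $3,014.32 → $0.00
Total paid: $41,557.32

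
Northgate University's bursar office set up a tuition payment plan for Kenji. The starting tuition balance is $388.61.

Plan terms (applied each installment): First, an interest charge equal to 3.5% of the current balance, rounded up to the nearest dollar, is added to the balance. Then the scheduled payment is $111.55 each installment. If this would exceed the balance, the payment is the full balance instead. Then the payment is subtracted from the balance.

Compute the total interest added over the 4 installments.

Installment 1: opening $388.61; interest $14.00 → $402.61; payment $111.55; balance $291.06
Installment 2: opening $291.06; interest $11.00 → $302.06; payment $111.55; balance $190.51
Installment 3: opening $190.51; interest $7.00 → $197.51; payment $111.55; balance $85.96
Installment 4: opening $85.96; interest $4.00 → $89.96; payment $89.96; balance $0.00
Total interest: $14.00 + $11.00 + $7.00 + $4.00 = $36.00

$36.00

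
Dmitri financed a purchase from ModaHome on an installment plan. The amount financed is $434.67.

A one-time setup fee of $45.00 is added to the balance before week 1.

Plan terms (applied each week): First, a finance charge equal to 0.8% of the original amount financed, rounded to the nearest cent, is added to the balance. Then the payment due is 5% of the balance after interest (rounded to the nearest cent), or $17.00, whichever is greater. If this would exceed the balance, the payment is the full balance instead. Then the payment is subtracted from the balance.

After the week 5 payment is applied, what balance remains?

# | Opening | Interest | Payment | End bal
1 | $479.67 | $3.48 | $24.16 | $458.99
2 | $458.99 | $3.48 | $23.12 | $439.35
3 | $439.35 | $3.48 | $22.14 | $420.69
4 | $420.69 | $3.48 | $21.21 | $402.96
5 | $402.96 | $3.48 | $20.32 | $386.12

$386.12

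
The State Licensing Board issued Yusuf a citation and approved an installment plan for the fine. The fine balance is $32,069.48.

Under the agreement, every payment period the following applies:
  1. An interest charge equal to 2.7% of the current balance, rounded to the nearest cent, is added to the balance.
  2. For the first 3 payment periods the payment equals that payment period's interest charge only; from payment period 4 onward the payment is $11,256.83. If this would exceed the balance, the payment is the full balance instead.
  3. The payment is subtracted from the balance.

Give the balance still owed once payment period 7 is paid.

Payment period 1: opening $32,069.48; interest $865.88 → $32,935.36; payment $865.88; balance $32,069.48
Payment period 2: opening $32,069.48; interest $865.88 → $32,935.36; payment $865.88; balance $32,069.48
Payment period 3: opening $32,069.48; interest $865.88 → $32,935.36; payment $865.88; balance $32,069.48
Payment period 4: opening $32,069.48; interest $865.88 → $32,935.36; payment $11,256.83; balance $21,678.53
Payment period 5: opening $21,678.53; interest $585.32 → $22,263.85; payment $11,256.83; balance $11,007.02
Payment period 6: opening $11,007.02; interest $297.19 → $11,304.21; payment $11,256.83; balance $47.38
Payment period 7: opening $47.38; interest $1.28 → $48.66; payment $48.66; balance $0.00

$0.00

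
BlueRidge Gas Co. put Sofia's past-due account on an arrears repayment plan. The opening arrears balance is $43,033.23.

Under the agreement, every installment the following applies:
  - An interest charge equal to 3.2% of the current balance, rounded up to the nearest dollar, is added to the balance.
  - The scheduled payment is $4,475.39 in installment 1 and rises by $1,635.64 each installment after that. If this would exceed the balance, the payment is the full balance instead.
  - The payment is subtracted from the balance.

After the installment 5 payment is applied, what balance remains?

Installment 1: $43,033.23 +$1,378.00 interest = $44,411.23; pay $4,475.39 → $39,935.84
Installment 2: $39,935.84 +$1,278.00 interest = $41,213.84; pay $6,111.03 → $35,102.81
Installment 3: $35,102.81 +$1,124.00 interest = $36,226.81; pay $7,746.67 → $28,480.14
Installment 4: $28,480.14 +$912.00 interest = $29,392.14; pay $9,382.31 → $20,009.83
Installment 5: $20,009.83 +$641.00 interest = $20,650.83; pay $11,017.95 → $9,632.88

$9,632.88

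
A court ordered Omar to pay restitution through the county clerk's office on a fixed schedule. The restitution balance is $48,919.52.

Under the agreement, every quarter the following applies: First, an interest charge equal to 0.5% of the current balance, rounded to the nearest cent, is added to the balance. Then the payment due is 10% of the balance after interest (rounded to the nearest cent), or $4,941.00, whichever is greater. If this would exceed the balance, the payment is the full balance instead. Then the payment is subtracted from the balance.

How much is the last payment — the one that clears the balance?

Quarter 1: opening $48,919.52; interest $244.60 → $49,164.12; payment $4,941.00; balance $44,223.12
Quarter 2: opening $44,223.12; interest $221.12 → $44,444.24; payment $4,941.00; balance $39,503.24
Quarter 3: opening $39,503.24; interest $197.52 → $39,700.76; payment $4,941.00; balance $34,759.76
Quarter 4: opening $34,759.76; interest $173.80 → $34,933.56; payment $4,941.00; balance $29,992.56
Quarter 5: opening $29,992.56; interest $149.96 → $30,142.52; payment $4,941.00; balance $25,201.52
Quarter 6: opening $25,201.52; interest $126.01 → $25,327.53; payment $4,941.00; balance $20,386.53
Quarter 7: opening $20,386.53; interest $101.93 → $20,488.46; payment $4,941.00; balance $15,547.46
Quarter 8: opening $15,547.46; interest $77.74 → $15,625.20; payment $4,941.00; balance $10,684.20
Quarter 9: opening $10,684.20; interest $53.42 → $10,737.62; payment $4,941.00; balance $5,796.62
Quarter 10: opening $5,796.62; interest $28.98 → $5,825.60; payment $4,941.00; balance $884.60
Quarter 11: opening $884.60; interest $4.42 → $889.02; payment $889.02; balance $0.00

$889.02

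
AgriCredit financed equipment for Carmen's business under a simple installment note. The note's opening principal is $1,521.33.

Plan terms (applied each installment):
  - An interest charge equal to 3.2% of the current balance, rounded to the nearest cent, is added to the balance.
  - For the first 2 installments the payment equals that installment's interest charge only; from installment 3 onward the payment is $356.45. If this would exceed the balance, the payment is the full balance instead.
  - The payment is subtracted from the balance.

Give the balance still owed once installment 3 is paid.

Installment 1: opening $1,521.33; interest $48.68 → $1,570.01; payment $48.68; balance $1,521.33
Installment 2: opening $1,521.33; interest $48.68 → $1,570.01; payment $48.68; balance $1,521.33
Installment 3: opening $1,521.33; interest $48.68 → $1,570.01; payment $356.45; balance $1,213.56

$1,213.56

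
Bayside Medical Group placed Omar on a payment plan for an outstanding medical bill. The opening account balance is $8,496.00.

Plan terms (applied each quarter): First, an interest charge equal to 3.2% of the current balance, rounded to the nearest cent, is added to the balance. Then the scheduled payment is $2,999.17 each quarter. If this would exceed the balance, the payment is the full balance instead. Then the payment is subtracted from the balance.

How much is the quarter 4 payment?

$51.07

Quarter 1: opening $8,496.00; interest $271.87 → $8,767.87; payment $2,999.17; balance $5,768.70
Quarter 2: opening $5,768.70; interest $184.60 → $5,953.30; payment $2,999.17; balance $2,954.13
Quarter 3: opening $2,954.13; interest $94.53 → $3,048.66; payment $2,999.17; balance $49.49
Quarter 4: opening $49.49; interest $1.58 → $51.07; payment $51.07; balance $0.00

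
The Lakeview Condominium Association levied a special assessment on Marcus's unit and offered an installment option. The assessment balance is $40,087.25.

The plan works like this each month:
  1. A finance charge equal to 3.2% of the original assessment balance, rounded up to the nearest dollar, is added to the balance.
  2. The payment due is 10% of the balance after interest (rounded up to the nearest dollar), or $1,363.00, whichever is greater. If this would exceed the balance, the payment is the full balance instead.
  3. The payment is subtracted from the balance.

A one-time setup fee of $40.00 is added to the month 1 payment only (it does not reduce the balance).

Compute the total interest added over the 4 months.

Month 1: opening $40,087.25; interest $1,283.00 → $41,370.25; payment $4,138.00 (+ $40.00 fee); balance $37,232.25
Month 2: opening $37,232.25; interest $1,283.00 → $38,515.25; payment $3,852.00; balance $34,663.25
Month 3: opening $34,663.25; interest $1,283.00 → $35,946.25; payment $3,595.00; balance $32,351.25
Month 4: opening $32,351.25; interest $1,283.00 → $33,634.25; payment $3,364.00; balance $30,270.25
Total interest: $1,283.00 + $1,283.00 + $1,283.00 + $1,283.00 = $5,132.00

$5,132.00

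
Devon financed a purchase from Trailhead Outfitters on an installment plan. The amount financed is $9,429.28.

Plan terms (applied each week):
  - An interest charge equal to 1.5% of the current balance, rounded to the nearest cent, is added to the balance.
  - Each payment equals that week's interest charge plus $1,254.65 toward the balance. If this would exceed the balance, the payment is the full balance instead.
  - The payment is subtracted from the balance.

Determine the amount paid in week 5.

Week 1: $9,429.28 +$141.44 interest = $9,570.72; pay $1,396.09 → $8,174.63
Week 2: $8,174.63 +$122.62 interest = $8,297.25; pay $1,377.27 → $6,919.98
Week 3: $6,919.98 +$103.80 interest = $7,023.78; pay $1,358.45 → $5,665.33
Week 4: $5,665.33 +$84.98 interest = $5,750.31; pay $1,339.63 → $4,410.68
Week 5: $4,410.68 +$66.16 interest = $4,476.84; pay $1,320.81 → $3,156.03

$1,320.81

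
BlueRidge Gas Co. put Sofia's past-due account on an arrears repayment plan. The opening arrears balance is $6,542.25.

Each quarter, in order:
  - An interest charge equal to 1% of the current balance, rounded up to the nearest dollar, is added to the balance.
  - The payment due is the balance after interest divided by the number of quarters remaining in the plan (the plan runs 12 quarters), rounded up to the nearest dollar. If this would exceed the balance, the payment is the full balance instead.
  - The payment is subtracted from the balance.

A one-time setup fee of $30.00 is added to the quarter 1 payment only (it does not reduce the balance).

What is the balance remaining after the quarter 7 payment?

$2,922.25

# | Opening | Interest | Payment | Fee | End bal
1 | $6,542.25 | $66.00 | $551.00 | $30.00 | $6,057.25
2 | $6,057.25 | $61.00 | $557.00 | — | $5,561.25
3 | $5,561.25 | $56.00 | $562.00 | — | $5,055.25
4 | $5,055.25 | $51.00 | $568.00 | — | $4,538.25
5 | $4,538.25 | $46.00 | $574.00 | — | $4,010.25
6 | $4,010.25 | $41.00 | $579.00 | — | $3,472.25
7 | $3,472.25 | $35.00 | $585.00 | — | $2,922.25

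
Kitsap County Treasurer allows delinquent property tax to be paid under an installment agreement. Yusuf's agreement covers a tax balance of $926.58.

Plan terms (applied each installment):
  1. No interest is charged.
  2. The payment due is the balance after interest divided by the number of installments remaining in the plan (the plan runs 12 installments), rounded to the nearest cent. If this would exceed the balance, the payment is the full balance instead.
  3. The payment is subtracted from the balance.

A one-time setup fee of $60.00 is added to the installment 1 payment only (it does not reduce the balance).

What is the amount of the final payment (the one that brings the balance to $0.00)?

Installment 1: opening $926.58; payment $77.22 (+ $60.00 fee); balance $849.36
Installment 2: opening $849.36; payment $77.21; balance $772.15
Installment 3: opening $772.15; payment $77.22; balance $694.93
Installment 4: opening $694.93; payment $77.21; balance $617.72
Installment 5: opening $617.72; payment $77.22; balance $540.50
Installment 6: opening $540.50; payment $77.21; balance $463.29
Installment 7: opening $463.29; payment $77.22; balance $386.07
Installment 8: opening $386.07; payment $77.21; balance $308.86
Installment 9: opening $308.86; payment $77.22; balance $231.64
Installment 10: opening $231.64; payment $77.21; balance $154.43
Installment 11: opening $154.43; payment $77.22; balance $77.21
Installment 12: opening $77.21; payment $77.21; balance $0.00

$77.21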